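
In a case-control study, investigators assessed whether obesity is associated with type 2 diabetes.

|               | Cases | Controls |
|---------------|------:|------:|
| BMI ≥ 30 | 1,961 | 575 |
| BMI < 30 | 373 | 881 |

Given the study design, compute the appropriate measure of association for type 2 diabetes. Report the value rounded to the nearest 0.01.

Cells: a = 1961, b = 575, c = 373, d = 881.
This is a case-control study: participants were sampled on outcome status, so risks in the source population cannot be estimated directly — relative risk is not valid here. The odds ratio is the appropriate measure.
OR = (a·d)/(b·c) = (1961 × 881) / (575 × 373) = 1727641 / 214475 = 8.05521

8.06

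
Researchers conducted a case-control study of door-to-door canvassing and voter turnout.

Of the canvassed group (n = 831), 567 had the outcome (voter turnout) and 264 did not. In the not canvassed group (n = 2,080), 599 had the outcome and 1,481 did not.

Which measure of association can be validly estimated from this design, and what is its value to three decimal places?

From the description: a = 567, b = 264, c = 599, d = 1481.
This is a case-control study: participants were sampled on outcome status, so risks in the source population cannot be estimated directly — relative risk is not valid here. The odds ratio is the appropriate measure.
OR = (a·d)/(b·c) = (567 × 1481) / (264 × 599) = 839727 / 158136 = 5.31016

5.310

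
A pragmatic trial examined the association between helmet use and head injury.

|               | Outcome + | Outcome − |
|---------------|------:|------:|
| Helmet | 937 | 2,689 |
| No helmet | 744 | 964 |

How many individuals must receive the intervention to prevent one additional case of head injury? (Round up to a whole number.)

6

Risk in treated group = 937/3626 = 0.25841; risk in control = 744/1708 = 0.43560.
Absolute risk reduction = 0.43560 − 0.25841 = 0.17719
NNT = 1 / ARR = 1 / 0.17719 = 5.644 → round up → 6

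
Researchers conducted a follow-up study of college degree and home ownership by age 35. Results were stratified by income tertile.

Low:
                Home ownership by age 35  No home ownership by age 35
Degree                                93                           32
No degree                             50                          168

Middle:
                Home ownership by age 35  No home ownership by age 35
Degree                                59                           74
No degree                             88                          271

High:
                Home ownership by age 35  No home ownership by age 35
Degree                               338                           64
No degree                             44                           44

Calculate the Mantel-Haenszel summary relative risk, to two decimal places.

2.09

RR_MH = Σ(aᵢ·n₀ᵢ/nᵢ) / Σ(cᵢ·n₁ᵢ/nᵢ), with n₁ᵢ = aᵢ+bᵢ (exposed), n₀ᵢ = cᵢ+dᵢ (unexposed), nᵢ = n₁ᵢ+n₀ᵢ.
Stratum 1 (Low): n₁ = 125, n₀ = 218, n = 343; a·n₀/n = 93·218/343 = 59.1079; c·n₁/n = 50·125/343 = 18.2216
Stratum 2 (Middle): n₁ = 133, n₀ = 359, n = 492; a·n₀/n = 59·359/492 = 43.0508; c·n₁/n = 88·133/492 = 23.7886
Stratum 3 (High): n₁ = 402, n₀ = 88, n = 490; a·n₀/n = 338·88/490 = 60.7020; c·n₁/n = 44·402/490 = 36.0980
RR_MH = (59.1079 + 43.0508 + 60.7020) / (18.2216 + 23.7886 + 36.0980) = 162.8607 / 78.1082 = 2.08507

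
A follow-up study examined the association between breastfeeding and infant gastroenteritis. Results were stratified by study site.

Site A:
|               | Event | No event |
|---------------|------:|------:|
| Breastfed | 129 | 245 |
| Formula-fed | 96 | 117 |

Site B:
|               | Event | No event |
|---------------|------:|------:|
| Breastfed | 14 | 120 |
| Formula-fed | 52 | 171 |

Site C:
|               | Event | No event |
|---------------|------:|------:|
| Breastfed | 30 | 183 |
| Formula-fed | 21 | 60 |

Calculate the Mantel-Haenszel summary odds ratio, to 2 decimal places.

0.55

OR_MH = Σ(aᵢdᵢ/nᵢ) / Σ(bᵢcᵢ/nᵢ), where nᵢ is the stratum total.
Stratum 1 (Site A): n = 587; a·d/n = 129·117/587 = 25.7121; b·c/n = 245·96/587 = 40.0681
Stratum 2 (Site B): n = 357; a·d/n = 14·171/357 = 6.7059; b·c/n = 120·52/357 = 17.4790
Stratum 3 (Site C): n = 294; a·d/n = 30·60/294 = 6.1224; b·c/n = 183·21/294 = 13.0714
OR_MH = (25.7121 + 6.7059 + 6.1224) / (40.0681 + 17.4790 + 13.0714) = 38.5404 / 70.6186 = 0.54575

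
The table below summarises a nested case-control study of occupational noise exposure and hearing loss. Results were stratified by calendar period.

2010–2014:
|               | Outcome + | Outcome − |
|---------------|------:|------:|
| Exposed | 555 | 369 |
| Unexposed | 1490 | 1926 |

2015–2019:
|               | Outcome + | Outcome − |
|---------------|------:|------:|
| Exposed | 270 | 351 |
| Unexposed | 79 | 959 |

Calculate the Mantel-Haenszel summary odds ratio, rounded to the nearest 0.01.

2.81

OR_MH = Σ(aᵢdᵢ/nᵢ) / Σ(bᵢcᵢ/nᵢ), where nᵢ is the stratum total.
Stratum 1 (2010–2014): n = 4340; a·d/n = 555·1926/4340 = 246.2972; b·c/n = 369·1490/4340 = 126.6843
Stratum 2 (2015–2019): n = 1659; a·d/n = 270·959/1659 = 156.0759; b·c/n = 351·79/1659 = 16.7143
OR_MH = (246.2972 + 156.0759) / (126.6843 + 16.7143) = 402.3732 / 143.3986 = 2.80598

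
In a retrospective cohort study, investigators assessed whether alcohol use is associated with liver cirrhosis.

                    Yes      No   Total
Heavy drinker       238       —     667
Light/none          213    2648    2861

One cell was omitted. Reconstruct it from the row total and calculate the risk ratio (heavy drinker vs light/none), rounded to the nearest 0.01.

4.79

The missing cell is in the exposed row: 667 − 238 = 429.
So a = 238, b = 429, c = 213, d = 2648.
RR = [a/(a+b)] / [c/(c+d)] = (238/667) / (213/2861) = 0.35682/0.07445 = 4.79280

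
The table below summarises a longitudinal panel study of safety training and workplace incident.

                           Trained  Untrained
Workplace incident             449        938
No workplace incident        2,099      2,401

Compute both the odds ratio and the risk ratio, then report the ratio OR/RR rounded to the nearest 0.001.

Reading the table with exposure as columns: a = 449 (Trained, case), b = 2099 (Trained, non-case), c = 938 (Untrained, case), d = 2401.
OR = (449·2401)/(2099·938) = 1078049/1968862 = 0.54755
Risk in exposed = 449/2548 = 0.17622; risk in unexposed = 938/3339 = 0.28092; RR = 0.62728
OR/RR = 0.54755 / 0.62728 = 0.87290
The outcome is not rare, so the OR lies further from 1 than the RR.

0.873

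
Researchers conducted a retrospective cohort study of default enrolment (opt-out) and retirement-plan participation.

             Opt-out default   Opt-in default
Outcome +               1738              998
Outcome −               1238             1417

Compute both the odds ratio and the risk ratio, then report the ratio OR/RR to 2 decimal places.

1.41

Reading the table with exposure as columns: a = 1738 (Opt-out default, case), b = 1238 (Opt-out default, non-case), c = 998 (Opt-in default, case), d = 1417.
OR = (1738·1417)/(1238·998) = 2462746/1235524 = 1.99328
Risk in exposed = 1738/2976 = 0.58401; risk in unexposed = 998/2415 = 0.41325; RR = 1.41320
OR/RR = 1.99328 / 1.41320 = 1.41047
The outcome is not rare, so the OR lies further from 1 than the RR.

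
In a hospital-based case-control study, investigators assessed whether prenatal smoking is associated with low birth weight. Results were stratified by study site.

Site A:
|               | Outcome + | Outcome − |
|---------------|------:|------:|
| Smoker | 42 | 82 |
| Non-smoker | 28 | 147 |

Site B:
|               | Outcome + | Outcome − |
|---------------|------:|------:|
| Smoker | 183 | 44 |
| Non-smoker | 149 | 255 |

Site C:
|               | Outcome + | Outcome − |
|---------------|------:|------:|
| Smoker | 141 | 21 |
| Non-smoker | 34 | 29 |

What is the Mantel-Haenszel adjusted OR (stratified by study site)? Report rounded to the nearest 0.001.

OR_MH = Σ(aᵢdᵢ/nᵢ) / Σ(bᵢcᵢ/nᵢ), where nᵢ is the stratum total.
Stratum 1 (Site A): n = 299; a·d/n = 42·147/299 = 20.6488; b·c/n = 82·28/299 = 7.6789
Stratum 2 (Site B): n = 631; a·d/n = 183·255/631 = 73.9540; b·c/n = 44·149/631 = 10.3899
Stratum 3 (Site C): n = 225; a·d/n = 141·29/225 = 18.1733; b·c/n = 21·34/225 = 3.1733
OR_MH = (20.6488 + 73.9540 + 18.1733) / (7.6789 + 10.3899 + 3.1733) = 112.7762 / 21.2421 = 5.30908

5.309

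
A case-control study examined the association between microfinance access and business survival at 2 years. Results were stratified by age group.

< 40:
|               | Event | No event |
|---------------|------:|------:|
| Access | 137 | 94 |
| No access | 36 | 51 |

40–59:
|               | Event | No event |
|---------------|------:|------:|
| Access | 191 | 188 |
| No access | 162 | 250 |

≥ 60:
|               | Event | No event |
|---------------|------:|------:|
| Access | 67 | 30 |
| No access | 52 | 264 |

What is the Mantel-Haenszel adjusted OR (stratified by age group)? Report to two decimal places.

2.37

OR_MH = Σ(aᵢdᵢ/nᵢ) / Σ(bᵢcᵢ/nᵢ), where nᵢ is the stratum total.
Stratum 1 (< 40): n = 318; a·d/n = 137·51/318 = 21.9717; b·c/n = 94·36/318 = 10.6415
Stratum 2 (40–59): n = 791; a·d/n = 191·250/791 = 60.3666; b·c/n = 188·162/791 = 38.5032
Stratum 3 (≥ 60): n = 413; a·d/n = 67·264/413 = 42.8281; b·c/n = 30·52/413 = 3.7772
OR_MH = (21.9717 + 60.3666 + 42.8281) / (10.6415 + 38.5032 + 3.7772) = 125.1664 / 52.9219 = 2.36512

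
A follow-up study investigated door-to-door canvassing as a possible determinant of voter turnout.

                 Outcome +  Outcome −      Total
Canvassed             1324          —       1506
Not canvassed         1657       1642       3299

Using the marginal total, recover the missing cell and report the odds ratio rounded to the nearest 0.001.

The missing cell is in the exposed row: 1506 − 1324 = 182.
So a = 1324, b = 182, c = 1657, d = 1642.
OR = (a·d)/(b·c) = (1324 × 1642) / (182 × 1657) = 2174008 / 301574 = 7.20887

7.209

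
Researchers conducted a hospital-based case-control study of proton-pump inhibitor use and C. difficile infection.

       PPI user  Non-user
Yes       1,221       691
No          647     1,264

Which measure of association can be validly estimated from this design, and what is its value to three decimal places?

3.452

Reading the table with exposure as columns: a = 1221 (PPI user, case), b = 647 (PPI user, non-case), c = 691 (Non-user, case), d = 1264.
This is a hospital-based case-control study: participants were sampled on outcome status, so risks in the source population cannot be estimated directly — relative risk is not valid here. The odds ratio is the appropriate measure.
OR = (a·d)/(b·c) = (1221 × 1264) / (647 × 691) = 1543344 / 447077 = 3.45208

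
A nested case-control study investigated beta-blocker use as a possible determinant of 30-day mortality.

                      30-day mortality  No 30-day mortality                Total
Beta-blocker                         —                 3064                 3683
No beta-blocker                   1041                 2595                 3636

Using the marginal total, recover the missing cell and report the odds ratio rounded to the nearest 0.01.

The missing cell is in the exposed row: 3683 − 3064 = 619.
So a = 619, b = 3064, c = 1041, d = 2595.
OR = (a·d)/(b·c) = (619 × 2595) / (3064 × 1041) = 1606305 / 3189624 = 0.50360

0.50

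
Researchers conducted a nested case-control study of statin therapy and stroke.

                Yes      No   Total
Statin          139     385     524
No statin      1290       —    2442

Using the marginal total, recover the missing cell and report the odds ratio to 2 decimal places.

The missing cell is in the unexposed row: 2442 − 1290 = 1152.
So a = 139, b = 385, c = 1290, d = 1152.
OR = (a·d)/(b·c) = (139 × 1152) / (385 × 1290) = 160128 / 496650 = 0.32242

0.32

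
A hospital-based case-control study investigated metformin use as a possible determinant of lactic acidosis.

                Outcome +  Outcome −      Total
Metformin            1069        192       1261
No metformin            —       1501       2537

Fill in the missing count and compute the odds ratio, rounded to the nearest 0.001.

The missing cell is in the unexposed row: 2537 − 1501 = 1036.
So a = 1069, b = 192, c = 1036, d = 1501.
OR = (a·d)/(b·c) = (1069 × 1501) / (192 × 1036) = 1604569 / 198912 = 8.06673

8.067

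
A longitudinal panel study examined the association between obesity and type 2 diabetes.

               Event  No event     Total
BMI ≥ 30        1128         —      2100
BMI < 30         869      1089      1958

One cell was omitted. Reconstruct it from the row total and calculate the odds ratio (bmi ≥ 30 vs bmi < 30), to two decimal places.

1.45

The missing cell is in the exposed row: 2100 − 1128 = 972.
So a = 1128, b = 972, c = 869, d = 1089.
OR = (a·d)/(b·c) = (1128 × 1089) / (972 × 869) = 1228392 / 844668 = 1.45429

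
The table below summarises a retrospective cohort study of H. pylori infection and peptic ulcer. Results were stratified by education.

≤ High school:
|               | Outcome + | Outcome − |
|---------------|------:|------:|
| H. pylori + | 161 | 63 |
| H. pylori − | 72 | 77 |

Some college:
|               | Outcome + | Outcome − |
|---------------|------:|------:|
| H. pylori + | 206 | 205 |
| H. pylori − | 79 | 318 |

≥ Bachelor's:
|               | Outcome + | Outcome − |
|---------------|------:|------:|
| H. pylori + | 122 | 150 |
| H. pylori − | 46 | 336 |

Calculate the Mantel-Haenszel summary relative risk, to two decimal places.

RR_MH = Σ(aᵢ·n₀ᵢ/nᵢ) / Σ(cᵢ·n₁ᵢ/nᵢ), with n₁ᵢ = aᵢ+bᵢ (exposed), n₀ᵢ = cᵢ+dᵢ (unexposed), nᵢ = n₁ᵢ+n₀ᵢ.
Stratum 1 (≤ High school): n₁ = 224, n₀ = 149, n = 373; a·n₀/n = 161·149/373 = 64.3137; c·n₁/n = 72·224/373 = 43.2386
Stratum 2 (Some college): n₁ = 411, n₀ = 397, n = 808; a·n₀/n = 206·397/808 = 101.2153; c·n₁/n = 79·411/808 = 40.1844
Stratum 3 (≥ Bachelor's): n₁ = 272, n₀ = 382, n = 654; a·n₀/n = 122·382/654 = 71.2599; c·n₁/n = 46·272/654 = 19.1315
RR_MH = (64.3137 + 101.2153 + 71.2599) / (43.2386 + 40.1844 + 19.1315) = 236.7890 / 102.5545 = 2.30891

2.31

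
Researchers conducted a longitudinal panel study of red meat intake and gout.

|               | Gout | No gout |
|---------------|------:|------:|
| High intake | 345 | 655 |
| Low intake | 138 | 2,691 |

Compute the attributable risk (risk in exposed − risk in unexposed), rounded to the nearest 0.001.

0.296

Cells: a = 345, b = 655, c = 138, d = 2691.
Risk in exposed = 345/1000 = 0.345000; risk in unexposed = 138/2829 = 0.048780.
Risk difference = 0.345000 − 0.048780 = 0.296220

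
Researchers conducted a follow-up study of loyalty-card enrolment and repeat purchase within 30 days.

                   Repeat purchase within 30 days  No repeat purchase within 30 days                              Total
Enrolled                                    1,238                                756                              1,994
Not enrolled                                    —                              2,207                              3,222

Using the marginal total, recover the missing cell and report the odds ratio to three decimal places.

3.561

The missing cell is in the unexposed row: 3222 − 2207 = 1015.
So a = 1238, b = 756, c = 1015, d = 2207.
OR = (a·d)/(b·c) = (1238 × 2207) / (756 × 1015) = 2732266 / 767340 = 3.56070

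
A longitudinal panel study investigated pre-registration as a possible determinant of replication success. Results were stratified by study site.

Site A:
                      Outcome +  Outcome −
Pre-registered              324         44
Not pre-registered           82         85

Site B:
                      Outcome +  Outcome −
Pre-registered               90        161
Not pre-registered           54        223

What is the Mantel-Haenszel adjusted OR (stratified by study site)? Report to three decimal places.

OR_MH = Σ(aᵢdᵢ/nᵢ) / Σ(bᵢcᵢ/nᵢ), where nᵢ is the stratum total.
Stratum 1 (Site A): n = 535; a·d/n = 324·85/535 = 51.4766; b·c/n = 44·82/535 = 6.7439
Stratum 2 (Site B): n = 528; a·d/n = 90·223/528 = 38.0114; b·c/n = 161·54/528 = 16.4659
OR_MH = (51.4766 + 38.0114) / (6.7439 + 16.4659) = 89.4880 / 23.2098 = 3.85561

3.856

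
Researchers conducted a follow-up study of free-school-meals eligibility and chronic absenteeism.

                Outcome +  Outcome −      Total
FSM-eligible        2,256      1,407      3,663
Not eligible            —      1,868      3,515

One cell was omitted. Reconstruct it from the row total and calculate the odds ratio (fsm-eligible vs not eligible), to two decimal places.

1.82

The missing cell is in the unexposed row: 3515 − 1868 = 1647.
So a = 2256, b = 1407, c = 1647, d = 1868.
OR = (a·d)/(b·c) = (2256 × 1868) / (1407 × 1647) = 4214208 / 2317329 = 1.81856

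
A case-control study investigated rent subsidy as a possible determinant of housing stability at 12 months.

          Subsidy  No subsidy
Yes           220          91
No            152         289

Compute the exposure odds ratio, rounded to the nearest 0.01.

4.60

Reading the table with exposure as columns: a = 220 (Subsidy, case), b = 152 (Subsidy, non-case), c = 91 (No subsidy, case), d = 289.
OR = (a·d)/(b·c) = (220 × 289) / (152 × 91) = 63580 / 13832 = 4.59659
The odds of housing stability at 12 months are about 4.60 times as high in the subsidy group.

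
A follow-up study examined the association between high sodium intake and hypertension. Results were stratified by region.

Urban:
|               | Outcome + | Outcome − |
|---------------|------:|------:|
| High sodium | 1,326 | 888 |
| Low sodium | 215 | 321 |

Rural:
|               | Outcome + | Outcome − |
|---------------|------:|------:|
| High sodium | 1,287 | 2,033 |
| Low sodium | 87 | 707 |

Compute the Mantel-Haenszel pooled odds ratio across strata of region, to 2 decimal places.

3.34

OR_MH = Σ(aᵢdᵢ/nᵢ) / Σ(bᵢcᵢ/nᵢ), where nᵢ is the stratum total.
Stratum 1 (Urban): n = 2750; a·d/n = 1326·321/2750 = 154.7804; b·c/n = 888·215/2750 = 69.4255
Stratum 2 (Rural): n = 4114; a·d/n = 1287·707/4114 = 221.1738; b·c/n = 2033·87/4114 = 42.9925
OR_MH = (154.7804 + 221.1738) / (69.4255 + 42.9925) = 375.9542 / 112.4179 = 3.34425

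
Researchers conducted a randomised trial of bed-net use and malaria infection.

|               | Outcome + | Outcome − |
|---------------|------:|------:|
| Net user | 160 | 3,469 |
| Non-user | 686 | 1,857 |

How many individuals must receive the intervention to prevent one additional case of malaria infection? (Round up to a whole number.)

Risk in treated group = 160/3629 = 0.04409; risk in control = 686/2543 = 0.26976.
Absolute risk reduction = 0.26976 − 0.04409 = 0.22567
NNT = 1 / ARR = 1 / 0.22567 = 4.431 → round up → 5

5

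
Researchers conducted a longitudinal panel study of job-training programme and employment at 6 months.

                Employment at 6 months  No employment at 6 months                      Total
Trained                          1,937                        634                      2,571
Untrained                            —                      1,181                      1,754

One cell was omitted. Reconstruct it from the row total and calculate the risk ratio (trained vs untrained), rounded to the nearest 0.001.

The missing cell is in the unexposed row: 1754 − 1181 = 573.
So a = 1937, b = 634, c = 573, d = 1181.
RR = [a/(a+b)] / [c/(c+d)] = (1937/2571) / (573/1754) = 0.75340/0.32668 = 2.30623

2.306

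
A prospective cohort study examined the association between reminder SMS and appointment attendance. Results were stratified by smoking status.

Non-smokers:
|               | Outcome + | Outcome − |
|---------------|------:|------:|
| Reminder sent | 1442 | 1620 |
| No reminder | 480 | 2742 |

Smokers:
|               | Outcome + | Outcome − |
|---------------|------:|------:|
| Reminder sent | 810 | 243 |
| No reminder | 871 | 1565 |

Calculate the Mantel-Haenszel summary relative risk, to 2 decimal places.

2.63

RR_MH = Σ(aᵢ·n₀ᵢ/nᵢ) / Σ(cᵢ·n₁ᵢ/nᵢ), with n₁ᵢ = aᵢ+bᵢ (exposed), n₀ᵢ = cᵢ+dᵢ (unexposed), nᵢ = n₁ᵢ+n₀ᵢ.
Stratum 1 (Non-smokers): n₁ = 3062, n₀ = 3222, n = 6284; a·n₀/n = 1442·3222/6284 = 739.3577; c·n₁/n = 480·3062/6284 = 233.8892
Stratum 2 (Smokers): n₁ = 1053, n₀ = 2436, n = 3489; a·n₀/n = 810·2436/3489 = 565.5374; c·n₁/n = 871·1053/3489 = 262.8727
RR_MH = (739.3577 + 565.5374) / (233.8892 + 262.8727) = 1304.8951 / 496.7620 = 2.62680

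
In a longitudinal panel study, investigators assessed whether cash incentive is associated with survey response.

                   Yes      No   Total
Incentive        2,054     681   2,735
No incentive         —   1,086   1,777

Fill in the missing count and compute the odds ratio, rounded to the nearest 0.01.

The missing cell is in the unexposed row: 1777 − 1086 = 691.
So a = 2054, b = 681, c = 691, d = 1086.
OR = (a·d)/(b·c) = (2054 × 1086) / (681 × 691) = 2230644 / 470571 = 4.74029

4.74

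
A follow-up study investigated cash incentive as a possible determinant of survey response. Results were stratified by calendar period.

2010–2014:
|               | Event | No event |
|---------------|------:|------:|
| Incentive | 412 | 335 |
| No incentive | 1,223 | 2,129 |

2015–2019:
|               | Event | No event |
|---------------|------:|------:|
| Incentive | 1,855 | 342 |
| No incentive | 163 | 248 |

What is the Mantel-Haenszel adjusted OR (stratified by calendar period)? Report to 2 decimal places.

3.22

OR_MH = Σ(aᵢdᵢ/nᵢ) / Σ(bᵢcᵢ/nᵢ), where nᵢ is the stratum total.
Stratum 1 (2010–2014): n = 4099; a·d/n = 412·2129/4099 = 213.9907; b·c/n = 335·1223/4099 = 99.9524
Stratum 2 (2015–2019): n = 2608; a·d/n = 1855·248/2608 = 176.3957; b·c/n = 342·163/2608 = 21.3750
OR_MH = (213.9907 + 176.3957) / (99.9524 + 21.3750) = 390.3864 / 121.3274 = 3.21763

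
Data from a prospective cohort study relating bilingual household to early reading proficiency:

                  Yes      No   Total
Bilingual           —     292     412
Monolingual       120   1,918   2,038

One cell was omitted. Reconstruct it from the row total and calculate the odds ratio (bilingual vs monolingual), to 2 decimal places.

6.57

The missing cell is in the exposed row: 412 − 292 = 120.
So a = 120, b = 292, c = 120, d = 1918.
OR = (a·d)/(b·c) = (120 × 1918) / (292 × 120) = 230160 / 35040 = 6.56849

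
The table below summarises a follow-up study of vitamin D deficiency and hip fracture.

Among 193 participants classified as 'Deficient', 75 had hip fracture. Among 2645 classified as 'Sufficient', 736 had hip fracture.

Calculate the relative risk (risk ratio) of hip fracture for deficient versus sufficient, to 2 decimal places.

1.40

From the description: a = 75, b = 118, c = 736, d = 1909.
Risk in exposed = 75/193 = 0.38860; risk in unexposed = 736/2645 = 0.27826.
RR = 0.38860 / 0.27826 = 1.39653
The risk among the exposed is 1.40 times that among the unexposed.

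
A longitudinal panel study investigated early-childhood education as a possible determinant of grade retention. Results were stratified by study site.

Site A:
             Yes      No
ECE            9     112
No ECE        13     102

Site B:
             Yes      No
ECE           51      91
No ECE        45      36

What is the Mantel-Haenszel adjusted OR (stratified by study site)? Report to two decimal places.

0.49

OR_MH = Σ(aᵢdᵢ/nᵢ) / Σ(bᵢcᵢ/nᵢ), where nᵢ is the stratum total.
Stratum 1 (Site A): n = 236; a·d/n = 9·102/236 = 3.8898; b·c/n = 112·13/236 = 6.1695
Stratum 2 (Site B): n = 223; a·d/n = 51·36/223 = 8.2332; b·c/n = 91·45/223 = 18.3632
OR_MH = (3.8898 + 8.2332) / (6.1695 + 18.3632) = 12.1230 / 24.5327 = 0.49416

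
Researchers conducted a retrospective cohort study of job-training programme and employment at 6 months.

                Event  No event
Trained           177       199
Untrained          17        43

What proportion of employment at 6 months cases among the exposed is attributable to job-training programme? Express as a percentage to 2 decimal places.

Cells: a = 177, b = 199, c = 17, d = 43.
Risk in exposed = 177/376 = 0.47074; risk in unexposed = 17/60 = 0.28333.
RR = 0.47074/0.28333 = 1.66145
AR% = (RR − 1)/RR × 100 = (1.66145 − 1)/1.66145 × 100 = 39.8117%

39.81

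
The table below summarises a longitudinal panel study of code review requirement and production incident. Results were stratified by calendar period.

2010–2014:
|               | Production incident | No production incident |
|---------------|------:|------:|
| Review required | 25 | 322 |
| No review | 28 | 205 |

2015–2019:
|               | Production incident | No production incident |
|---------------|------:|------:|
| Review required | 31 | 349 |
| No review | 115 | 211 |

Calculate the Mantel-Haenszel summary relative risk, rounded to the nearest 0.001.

RR_MH = Σ(aᵢ·n₀ᵢ/nᵢ) / Σ(cᵢ·n₁ᵢ/nᵢ), with n₁ᵢ = aᵢ+bᵢ (exposed), n₀ᵢ = cᵢ+dᵢ (unexposed), nᵢ = n₁ᵢ+n₀ᵢ.
Stratum 1 (2010–2014): n₁ = 347, n₀ = 233, n = 580; a·n₀/n = 25·233/580 = 10.0431; c·n₁/n = 28·347/580 = 16.7517
Stratum 2 (2015–2019): n₁ = 380, n₀ = 326, n = 706; a·n₀/n = 31·326/706 = 14.3144; c·n₁/n = 115·380/706 = 61.8980
RR_MH = (10.0431 + 14.3144) / (16.7517 + 61.8980) = 24.3576 / 78.6497 = 0.30970

0.310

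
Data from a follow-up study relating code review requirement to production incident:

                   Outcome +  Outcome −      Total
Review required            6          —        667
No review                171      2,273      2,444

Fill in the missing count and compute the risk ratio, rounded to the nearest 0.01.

0.13

The missing cell is in the exposed row: 667 − 6 = 661.
So a = 6, b = 661, c = 171, d = 2273.
RR = [a/(a+b)] / [c/(c+d)] = (6/667) / (171/2444) = 0.00900/0.06997 = 0.12857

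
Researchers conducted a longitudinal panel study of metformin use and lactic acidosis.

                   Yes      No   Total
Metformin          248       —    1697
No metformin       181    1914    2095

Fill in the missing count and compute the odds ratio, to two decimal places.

1.81

The missing cell is in the exposed row: 1697 − 248 = 1449.
So a = 248, b = 1449, c = 181, d = 1914.
OR = (a·d)/(b·c) = (248 × 1914) / (1449 × 181) = 474672 / 262269 = 1.80987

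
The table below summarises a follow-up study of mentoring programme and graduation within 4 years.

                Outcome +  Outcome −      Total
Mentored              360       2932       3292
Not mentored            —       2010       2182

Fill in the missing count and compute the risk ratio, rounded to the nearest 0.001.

The missing cell is in the unexposed row: 2182 − 2010 = 172.
So a = 360, b = 2932, c = 172, d = 2010.
RR = [a/(a+b)] / [c/(c+d)] = (360/3292) / (172/2182) = 0.10936/0.07883 = 1.38730

1.387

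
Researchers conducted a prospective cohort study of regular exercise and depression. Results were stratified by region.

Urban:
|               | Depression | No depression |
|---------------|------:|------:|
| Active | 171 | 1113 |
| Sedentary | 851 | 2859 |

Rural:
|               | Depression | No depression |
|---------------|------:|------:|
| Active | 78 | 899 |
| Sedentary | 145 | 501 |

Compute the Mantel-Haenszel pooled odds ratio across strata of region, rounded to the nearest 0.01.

0.45

OR_MH = Σ(aᵢdᵢ/nᵢ) / Σ(bᵢcᵢ/nᵢ), where nᵢ is the stratum total.
Stratum 1 (Urban): n = 4994; a·d/n = 171·2859/4994 = 97.8953; b·c/n = 1113·851/4994 = 189.6602
Stratum 2 (Rural): n = 1623; a·d/n = 78·501/1623 = 24.0776; b·c/n = 899·145/1623 = 80.3173
OR_MH = (97.8953 + 24.0776) / (189.6602 + 80.3173) = 121.9729 / 269.9775 = 0.45179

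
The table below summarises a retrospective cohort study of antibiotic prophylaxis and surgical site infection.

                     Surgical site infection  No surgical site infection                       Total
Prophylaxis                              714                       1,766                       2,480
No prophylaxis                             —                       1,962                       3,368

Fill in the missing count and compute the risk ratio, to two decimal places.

The missing cell is in the unexposed row: 3368 − 1962 = 1406.
So a = 714, b = 1766, c = 1406, d = 1962.
RR = [a/(a+b)] / [c/(c+d)] = (714/2480) / (1406/3368) = 0.28790/0.41746 = 0.68966

0.69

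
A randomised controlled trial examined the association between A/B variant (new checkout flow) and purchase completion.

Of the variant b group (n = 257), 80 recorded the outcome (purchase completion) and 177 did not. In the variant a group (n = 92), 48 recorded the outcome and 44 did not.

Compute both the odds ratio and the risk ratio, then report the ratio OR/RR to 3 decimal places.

From the description: a = 80, b = 177, c = 48, d = 44.
OR = (80·44)/(177·48) = 3520/8496 = 0.41431
Risk in exposed = 80/257 = 0.31128; risk in unexposed = 48/92 = 0.52174; RR = 0.59663
OR/RR = 0.41431 / 0.59663 = 0.69442
The outcome is not rare, so the OR lies further from 1 than the RR.

0.694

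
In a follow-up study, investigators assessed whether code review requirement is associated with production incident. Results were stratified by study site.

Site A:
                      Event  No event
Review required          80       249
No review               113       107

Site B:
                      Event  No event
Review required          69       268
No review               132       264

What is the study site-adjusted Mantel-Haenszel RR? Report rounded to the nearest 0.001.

0.540

RR_MH = Σ(aᵢ·n₀ᵢ/nᵢ) / Σ(cᵢ·n₁ᵢ/nᵢ), with n₁ᵢ = aᵢ+bᵢ (exposed), n₀ᵢ = cᵢ+dᵢ (unexposed), nᵢ = n₁ᵢ+n₀ᵢ.
Stratum 1 (Site A): n₁ = 329, n₀ = 220, n = 549; a·n₀/n = 80·220/549 = 32.0583; c·n₁/n = 113·329/549 = 67.7177
Stratum 2 (Site B): n₁ = 337, n₀ = 396, n = 733; a·n₀/n = 69·396/733 = 37.2769; c·n₁/n = 132·337/733 = 60.6876
RR_MH = (32.0583 + 37.2769) / (67.7177 + 60.6876) = 69.3352 / 128.4053 = 0.53997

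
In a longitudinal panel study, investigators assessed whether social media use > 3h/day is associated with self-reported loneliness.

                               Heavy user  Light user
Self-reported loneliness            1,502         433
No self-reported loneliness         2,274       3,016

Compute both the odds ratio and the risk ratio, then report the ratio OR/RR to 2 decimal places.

1.45

Reading the table with exposure as columns: a = 1502 (Heavy user, case), b = 2274 (Heavy user, non-case), c = 433 (Light user, case), d = 3016.
OR = (1502·3016)/(2274·433) = 4530032/984642 = 4.60069
Risk in exposed = 1502/3776 = 0.39778; risk in unexposed = 433/3449 = 0.12554; RR = 3.16842
OR/RR = 4.60069 / 3.16842 = 1.45204
The outcome is not rare, so the OR lies further from 1 than the RR.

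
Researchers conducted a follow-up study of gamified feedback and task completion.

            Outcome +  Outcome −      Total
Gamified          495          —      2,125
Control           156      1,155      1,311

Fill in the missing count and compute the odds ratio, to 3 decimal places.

The missing cell is in the exposed row: 2125 − 495 = 1630.
So a = 495, b = 1630, c = 156, d = 1155.
OR = (a·d)/(b·c) = (495 × 1155) / (1630 × 156) = 571725 / 254280 = 2.24841

2.248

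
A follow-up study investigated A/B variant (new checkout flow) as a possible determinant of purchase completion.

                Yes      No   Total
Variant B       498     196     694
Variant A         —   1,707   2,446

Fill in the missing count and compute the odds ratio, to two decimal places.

The missing cell is in the unexposed row: 2446 − 1707 = 739.
So a = 498, b = 196, c = 739, d = 1707.
OR = (a·d)/(b·c) = (498 × 1707) / (196 × 739) = 850086 / 144844 = 5.86898

5.87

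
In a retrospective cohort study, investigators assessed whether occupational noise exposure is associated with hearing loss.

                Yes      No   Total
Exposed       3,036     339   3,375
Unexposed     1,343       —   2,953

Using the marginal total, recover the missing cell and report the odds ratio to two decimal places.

10.74

The missing cell is in the unexposed row: 2953 − 1343 = 1610.
So a = 3036, b = 339, c = 1343, d = 1610.
OR = (a·d)/(b·c) = (3036 × 1610) / (339 × 1343) = 4887960 / 455277 = 10.73623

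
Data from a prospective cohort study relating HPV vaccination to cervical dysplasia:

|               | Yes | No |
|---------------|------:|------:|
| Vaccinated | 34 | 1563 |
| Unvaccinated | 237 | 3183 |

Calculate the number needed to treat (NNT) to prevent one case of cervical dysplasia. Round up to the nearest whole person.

21

Risk in treated group = 34/1597 = 0.02129; risk in control = 237/3420 = 0.06930.
Absolute risk reduction = 0.06930 − 0.02129 = 0.04801
NNT = 1 / ARR = 1 / 0.04801 = 20.830 → round up → 21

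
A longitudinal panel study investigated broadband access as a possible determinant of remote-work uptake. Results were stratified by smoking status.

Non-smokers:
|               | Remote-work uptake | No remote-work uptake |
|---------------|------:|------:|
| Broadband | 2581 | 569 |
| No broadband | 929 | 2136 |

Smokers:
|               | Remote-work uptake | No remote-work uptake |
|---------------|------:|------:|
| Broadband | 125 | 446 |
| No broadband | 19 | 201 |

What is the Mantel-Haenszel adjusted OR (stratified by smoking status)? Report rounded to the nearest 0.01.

OR_MH = Σ(aᵢdᵢ/nᵢ) / Σ(bᵢcᵢ/nᵢ), where nᵢ is the stratum total.
Stratum 1 (Non-smokers): n = 6215; a·d/n = 2581·2136/6215 = 887.0500; b·c/n = 569·929/6215 = 85.0525
Stratum 2 (Smokers): n = 791; a·d/n = 125·201/791 = 31.7636; b·c/n = 446·19/791 = 10.7130
OR_MH = (887.0500 + 31.7636) / (85.0525 + 10.7130) = 918.8136 / 95.7655 = 9.59441

9.59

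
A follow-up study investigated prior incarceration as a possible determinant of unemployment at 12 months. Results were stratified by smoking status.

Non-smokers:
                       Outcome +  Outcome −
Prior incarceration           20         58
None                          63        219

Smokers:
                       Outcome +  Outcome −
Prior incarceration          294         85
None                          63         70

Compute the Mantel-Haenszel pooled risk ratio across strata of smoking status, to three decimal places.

1.527

RR_MH = Σ(aᵢ·n₀ᵢ/nᵢ) / Σ(cᵢ·n₁ᵢ/nᵢ), with n₁ᵢ = aᵢ+bᵢ (exposed), n₀ᵢ = cᵢ+dᵢ (unexposed), nᵢ = n₁ᵢ+n₀ᵢ.
Stratum 1 (Non-smokers): n₁ = 78, n₀ = 282, n = 360; a·n₀/n = 20·282/360 = 15.6667; c·n₁/n = 63·78/360 = 13.6500
Stratum 2 (Smokers): n₁ = 379, n₀ = 133, n = 512; a·n₀/n = 294·133/512 = 76.3711; c·n₁/n = 63·379/512 = 46.6348
RR_MH = (15.6667 + 76.3711) / (13.6500 + 46.6348) = 92.0378 / 60.2848 = 1.52672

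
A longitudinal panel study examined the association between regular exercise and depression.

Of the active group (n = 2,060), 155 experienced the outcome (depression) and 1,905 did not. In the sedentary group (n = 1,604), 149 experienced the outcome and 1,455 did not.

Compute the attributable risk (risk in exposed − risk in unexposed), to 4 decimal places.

-0.0177

From the description: a = 155, b = 1905, c = 149, d = 1455.
Risk in exposed = 155/2060 = 0.075243; risk in unexposed = 149/1604 = 0.092893.
Risk difference = 0.075243 − 0.092893 = -0.017650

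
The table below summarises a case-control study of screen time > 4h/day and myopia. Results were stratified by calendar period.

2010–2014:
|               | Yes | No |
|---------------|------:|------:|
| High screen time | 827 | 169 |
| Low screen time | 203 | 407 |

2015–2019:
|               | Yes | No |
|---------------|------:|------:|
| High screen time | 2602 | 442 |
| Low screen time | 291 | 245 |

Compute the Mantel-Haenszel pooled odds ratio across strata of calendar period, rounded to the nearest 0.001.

6.767

OR_MH = Σ(aᵢdᵢ/nᵢ) / Σ(bᵢcᵢ/nᵢ), where nᵢ is the stratum total.
Stratum 1 (2010–2014): n = 1606; a·d/n = 827·407/1606 = 209.5822; b·c/n = 169·203/1606 = 21.3618
Stratum 2 (2015–2019): n = 3580; a·d/n = 2602·245/3580 = 178.0698; b·c/n = 442·291/3580 = 35.9279
OR_MH = (209.5822 + 178.0698) / (21.3618 + 35.9279) = 387.6520 / 57.2897 = 6.76652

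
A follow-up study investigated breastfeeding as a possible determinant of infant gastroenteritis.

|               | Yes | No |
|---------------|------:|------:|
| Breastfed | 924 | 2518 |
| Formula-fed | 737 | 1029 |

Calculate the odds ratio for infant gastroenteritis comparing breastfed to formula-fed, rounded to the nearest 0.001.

0.512

Cells: a = 924, b = 2518, c = 737, d = 1029.
OR = (a·d)/(b·c) = (924 × 1029) / (2518 × 737) = 950796 / 1855766 = 0.51235
Exposure is associated with lower odds of infant gastroenteritis (OR = 0.51 < 1).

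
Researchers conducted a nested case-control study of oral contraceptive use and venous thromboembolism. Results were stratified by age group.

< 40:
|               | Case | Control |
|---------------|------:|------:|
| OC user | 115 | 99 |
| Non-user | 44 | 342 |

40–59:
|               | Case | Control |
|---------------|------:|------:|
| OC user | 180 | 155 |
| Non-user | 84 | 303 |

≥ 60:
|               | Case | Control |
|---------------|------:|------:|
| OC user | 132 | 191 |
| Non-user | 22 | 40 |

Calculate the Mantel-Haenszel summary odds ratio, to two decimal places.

4.28

OR_MH = Σ(aᵢdᵢ/nᵢ) / Σ(bᵢcᵢ/nᵢ), where nᵢ is the stratum total.
Stratum 1 (< 40): n = 600; a·d/n = 115·342/600 = 65.5500; b·c/n = 99·44/600 = 7.2600
Stratum 2 (40–59): n = 722; a·d/n = 180·303/722 = 75.5402; b·c/n = 155·84/722 = 18.0332
Stratum 3 (≥ 60): n = 385; a·d/n = 132·40/385 = 13.7143; b·c/n = 191·22/385 = 10.9143
OR_MH = (65.5500 + 75.5402 + 13.7143) / (7.2600 + 18.0332 + 10.9143) = 154.8045 / 36.2075 = 4.27548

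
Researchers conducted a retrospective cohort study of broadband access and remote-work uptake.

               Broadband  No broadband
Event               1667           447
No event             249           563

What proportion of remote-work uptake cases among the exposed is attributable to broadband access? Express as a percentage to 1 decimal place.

Reading the table with exposure as columns: a = 1667 (Broadband, case), b = 249 (Broadband, non-case), c = 447 (No broadband, case), d = 563.
Risk in exposed = 1667/1916 = 0.87004; risk in unexposed = 447/1010 = 0.44257.
RR = 0.87004/0.44257 = 1.96587
AR% = (RR − 1)/RR × 100 = (1.96587 − 1)/1.96587 × 100 = 49.1318%

49.1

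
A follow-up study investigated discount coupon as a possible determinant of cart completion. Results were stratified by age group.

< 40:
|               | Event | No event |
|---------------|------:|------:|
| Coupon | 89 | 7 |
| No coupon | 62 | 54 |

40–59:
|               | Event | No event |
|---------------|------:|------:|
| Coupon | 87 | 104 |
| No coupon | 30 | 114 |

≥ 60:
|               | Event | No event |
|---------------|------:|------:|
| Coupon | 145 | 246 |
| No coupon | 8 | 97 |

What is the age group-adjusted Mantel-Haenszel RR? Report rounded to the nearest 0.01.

2.27

RR_MH = Σ(aᵢ·n₀ᵢ/nᵢ) / Σ(cᵢ·n₁ᵢ/nᵢ), with n₁ᵢ = aᵢ+bᵢ (exposed), n₀ᵢ = cᵢ+dᵢ (unexposed), nᵢ = n₁ᵢ+n₀ᵢ.
Stratum 1 (< 40): n₁ = 96, n₀ = 116, n = 212; a·n₀/n = 89·116/212 = 48.6981; c·n₁/n = 62·96/212 = 28.0755
Stratum 2 (40–59): n₁ = 191, n₀ = 144, n = 335; a·n₀/n = 87·144/335 = 37.3970; c·n₁/n = 30·191/335 = 17.1045
Stratum 3 (≥ 60): n₁ = 391, n₀ = 105, n = 496; a·n₀/n = 145·105/496 = 30.6956; c·n₁/n = 8·391/496 = 6.3065
RR_MH = (48.6981 + 37.3970 + 30.6956) / (28.0755 + 17.1045 + 6.3065) = 116.7907 / 51.4864 = 2.26838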